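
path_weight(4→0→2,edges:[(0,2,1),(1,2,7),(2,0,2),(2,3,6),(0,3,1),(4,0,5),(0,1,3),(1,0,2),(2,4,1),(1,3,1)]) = 6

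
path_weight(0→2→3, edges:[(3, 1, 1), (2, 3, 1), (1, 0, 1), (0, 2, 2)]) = w(0→2)=2 + w(2→3)=1
= 3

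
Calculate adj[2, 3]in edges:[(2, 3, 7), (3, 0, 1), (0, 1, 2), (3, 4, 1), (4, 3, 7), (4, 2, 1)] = 7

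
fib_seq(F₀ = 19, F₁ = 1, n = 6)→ F_2 = F_1 + F_0 = 20
F_3 = F_2 + F_1 = 21
F_4 = F_3 + F_2 = 41
...
= [19, 1, 20, 21, 41, 62]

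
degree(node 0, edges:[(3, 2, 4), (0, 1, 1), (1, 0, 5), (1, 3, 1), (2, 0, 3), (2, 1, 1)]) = 3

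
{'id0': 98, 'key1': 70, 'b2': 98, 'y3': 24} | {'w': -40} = {'id0': 98, 'key1': 70, 'b2': 98, 'y3': 24, 'w': -40}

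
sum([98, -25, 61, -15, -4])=98 + (-25) + 61 + (-15) + (-4)
= 115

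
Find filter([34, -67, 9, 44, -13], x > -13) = keep x where x > -13: 34✓, -67✗, 9✓, 44✓, -13✗
= [34, 9, 44]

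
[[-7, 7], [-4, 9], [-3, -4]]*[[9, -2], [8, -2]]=[[-7, 0], [36, -10], [-59, 14]]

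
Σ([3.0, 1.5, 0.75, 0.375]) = 5.625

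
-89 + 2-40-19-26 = -172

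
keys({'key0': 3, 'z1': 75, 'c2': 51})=['key0', 'z1', 'c2']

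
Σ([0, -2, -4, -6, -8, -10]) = -30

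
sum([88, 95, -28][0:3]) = slice → [88, 95, -28]
88 + 95 + (-28)
= 155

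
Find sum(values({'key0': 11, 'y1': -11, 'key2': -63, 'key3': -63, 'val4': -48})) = 11 + (-11) + (-63) + (-63) + (-48)
= -174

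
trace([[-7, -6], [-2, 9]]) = 2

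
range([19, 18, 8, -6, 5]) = 25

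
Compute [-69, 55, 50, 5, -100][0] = -69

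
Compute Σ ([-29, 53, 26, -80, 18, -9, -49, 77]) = (-29) + 53 + 26 + (-80) + 18 + (-9) + (-49) + 77
= 7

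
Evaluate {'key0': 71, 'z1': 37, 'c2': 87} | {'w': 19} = {'key0': 71, 'z1': 37, 'c2': 87, 'w': 19}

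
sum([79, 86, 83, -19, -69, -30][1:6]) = slice → [86, 83, -19, -69, -30]
86 + 83 + (-19) + (-69) + (-30)
= 51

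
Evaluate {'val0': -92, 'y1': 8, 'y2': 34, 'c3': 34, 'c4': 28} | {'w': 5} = {'val0': -92, 'y1': 8, 'y2': 34, 'c3': 34, 'c4': 28, 'w': 5}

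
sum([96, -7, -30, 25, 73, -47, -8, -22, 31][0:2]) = slice → [96, -7]
96 + (-7)
= 89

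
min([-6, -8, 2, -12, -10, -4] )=-12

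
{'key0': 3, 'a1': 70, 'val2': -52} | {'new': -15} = {'key0': 3, 'a1': 70, 'val2': -52, 'new': -15}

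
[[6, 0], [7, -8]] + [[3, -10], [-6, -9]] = [[9, -10], [1, -17]]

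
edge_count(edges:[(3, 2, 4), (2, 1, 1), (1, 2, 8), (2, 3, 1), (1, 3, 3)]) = 5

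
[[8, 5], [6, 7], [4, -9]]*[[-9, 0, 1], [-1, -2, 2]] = C[0][0] = (8)*(-9) + (5)*(-1) = -77
C[0][1] = (8)*(0) + (5)*(-2) = -10
C[0][2] = (8)*(1) + (5)*(2) = 18
C[1][0] = (6)*(-9) + (7)*(-1) = -61
C[1][1] = (6)*(0) + (7)*(-2) = -14
C[1][2] = (6)*(1) + (7)*(2) = 20
... (3 more cells)
= [[-77, -10, 18], [-61, -14, 20], [-27, 18, -14]]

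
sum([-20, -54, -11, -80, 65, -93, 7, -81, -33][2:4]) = slice → [-11, -80]
(-11) + (-80)
= -91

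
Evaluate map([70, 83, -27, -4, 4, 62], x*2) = [140, 166, -54, -8, 8, 124]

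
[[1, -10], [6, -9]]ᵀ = [[1, 6], [-10, -9]]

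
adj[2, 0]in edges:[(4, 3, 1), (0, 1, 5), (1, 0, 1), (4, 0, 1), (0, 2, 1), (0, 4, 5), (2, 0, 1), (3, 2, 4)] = 1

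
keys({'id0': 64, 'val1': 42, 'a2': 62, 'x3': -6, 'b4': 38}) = ['id0', 'val1', 'a2', 'x3', 'b4']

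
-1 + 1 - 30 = -30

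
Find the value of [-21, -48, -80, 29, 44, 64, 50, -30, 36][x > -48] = keep x where x > -48: -21✓, -48✗, -80✗, 29✓, 44✓, 64✓, 50✓, -30✓, 36✓
= [-21, 29, 44, 64, 50, -30, 36]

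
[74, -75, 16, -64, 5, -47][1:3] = [-75, 16]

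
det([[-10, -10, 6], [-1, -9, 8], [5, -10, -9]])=-1590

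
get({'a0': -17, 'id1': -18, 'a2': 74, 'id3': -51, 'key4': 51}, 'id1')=-18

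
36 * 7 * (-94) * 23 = -544824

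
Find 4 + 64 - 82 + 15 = 1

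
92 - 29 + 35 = 98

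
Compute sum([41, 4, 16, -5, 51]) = 41 + 4 + 16 + (-5) + 51
= 107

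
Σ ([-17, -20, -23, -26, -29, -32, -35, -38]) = -220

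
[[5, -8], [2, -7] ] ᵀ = [[5, 2], [-8, -7]]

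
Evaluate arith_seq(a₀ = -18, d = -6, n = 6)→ [-18, -24, -30, -36, -42, -48]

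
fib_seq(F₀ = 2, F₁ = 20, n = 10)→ F_2 = F_1 + F_0 = 22
F_3 = F_2 + F_1 = 42
F_4 = F_3 + F_2 = 64
...
= [2, 20, 22, 42, 64, 106, 170, 276, 446, 722]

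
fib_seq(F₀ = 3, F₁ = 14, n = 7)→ [3, 14, 17, 31, 48, 79, 127]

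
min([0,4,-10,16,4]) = -10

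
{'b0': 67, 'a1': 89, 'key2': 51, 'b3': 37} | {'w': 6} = {'b0': 67, 'a1': 89, 'key2': 51, 'b3': 37, 'w': 6}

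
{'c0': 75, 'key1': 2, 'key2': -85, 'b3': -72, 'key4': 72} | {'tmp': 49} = {'c0': 75, 'key1': 2, 'key2': -85, 'b3': -72, 'key4': 72, 'tmp': 49}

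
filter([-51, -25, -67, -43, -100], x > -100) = [-51, -25, -67, -43]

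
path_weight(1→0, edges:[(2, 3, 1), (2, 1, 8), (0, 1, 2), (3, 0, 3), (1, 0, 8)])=8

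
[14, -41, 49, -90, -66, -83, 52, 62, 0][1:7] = [-41, 49, -90, -66, -83, 52]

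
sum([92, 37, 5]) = 92 + 37 + 5
= 134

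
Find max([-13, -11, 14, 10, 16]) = 16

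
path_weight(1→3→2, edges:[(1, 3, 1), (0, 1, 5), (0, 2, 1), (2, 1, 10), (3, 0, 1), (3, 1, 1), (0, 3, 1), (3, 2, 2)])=w(1→3)=1 + w(3→2)=2
= 3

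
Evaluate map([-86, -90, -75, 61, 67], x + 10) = [-76, -80, -65, 71, 77]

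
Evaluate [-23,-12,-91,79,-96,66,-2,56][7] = 56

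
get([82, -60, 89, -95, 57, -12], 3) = -95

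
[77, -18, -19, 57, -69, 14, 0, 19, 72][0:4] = [77, -18, -19, 57]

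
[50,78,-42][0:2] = [50, 78]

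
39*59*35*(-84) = -6764940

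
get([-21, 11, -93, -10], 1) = 11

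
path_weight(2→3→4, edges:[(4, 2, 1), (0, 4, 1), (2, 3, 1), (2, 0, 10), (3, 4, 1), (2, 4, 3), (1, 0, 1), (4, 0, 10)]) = 2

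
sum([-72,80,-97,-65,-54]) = -208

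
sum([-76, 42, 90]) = 56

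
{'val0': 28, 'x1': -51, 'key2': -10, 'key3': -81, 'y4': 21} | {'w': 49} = {'val0': 28, 'x1': -51, 'key2': -10, 'key3': -81, 'y4': 21, 'w': 49}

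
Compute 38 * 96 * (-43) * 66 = -10353024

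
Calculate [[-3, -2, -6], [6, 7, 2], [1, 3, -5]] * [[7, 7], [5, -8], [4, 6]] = [[-55, -41], [85, -2], [2, -47]]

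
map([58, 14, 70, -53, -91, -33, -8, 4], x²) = (58)²=3364, (14)²=196, (70)²=4900, (-53)²=2809, (-91)²=8281, (-33)²=1089, (-8)²=64, (4)²=16
= [3364, 196, 4900, 2809, 8281, 1089, 64, 16]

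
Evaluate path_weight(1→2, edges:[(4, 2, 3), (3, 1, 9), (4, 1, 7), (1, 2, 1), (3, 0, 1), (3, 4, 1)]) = w(1→2)=1
= 1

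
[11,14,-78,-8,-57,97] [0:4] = [11, 14, -78, -8]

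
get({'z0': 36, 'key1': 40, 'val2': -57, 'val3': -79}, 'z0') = 36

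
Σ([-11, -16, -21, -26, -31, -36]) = -141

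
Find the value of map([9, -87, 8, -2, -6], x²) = (9)²=81, (-87)²=7569, (8)²=64, (-2)²=4, (-6)²=36
= [81, 7569, 64, 4, 36]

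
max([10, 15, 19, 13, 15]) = 19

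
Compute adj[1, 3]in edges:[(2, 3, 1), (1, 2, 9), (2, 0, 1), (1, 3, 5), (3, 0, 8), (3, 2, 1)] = 5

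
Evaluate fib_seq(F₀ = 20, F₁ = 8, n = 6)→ F_2 = F_1 + F_0 = 28
F_3 = F_2 + F_1 = 36
F_4 = F_3 + F_2 = 64
...
= [20, 8, 28, 36, 64, 100]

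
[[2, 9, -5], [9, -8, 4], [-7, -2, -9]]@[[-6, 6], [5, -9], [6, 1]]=[[3, -74], [-70, 130], [-22, -33]]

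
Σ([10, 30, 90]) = 10 + 30 + 90
= 130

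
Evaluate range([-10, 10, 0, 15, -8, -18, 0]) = 33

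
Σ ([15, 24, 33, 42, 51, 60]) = 225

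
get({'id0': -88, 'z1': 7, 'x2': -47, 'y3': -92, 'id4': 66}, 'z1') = 7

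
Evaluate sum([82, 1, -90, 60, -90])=-37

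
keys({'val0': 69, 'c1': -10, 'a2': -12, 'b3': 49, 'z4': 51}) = ['val0', 'c1', 'a2', 'b3', 'z4']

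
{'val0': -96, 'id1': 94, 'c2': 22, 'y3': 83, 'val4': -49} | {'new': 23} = {'val0': -96, 'id1': 94, 'c2': 22, 'y3': 83, 'val4': -49, 'new': 23}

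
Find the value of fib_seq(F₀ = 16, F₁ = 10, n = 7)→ F_2 = F_1 + F_0 = 26
F_3 = F_2 + F_1 = 36
F_4 = F_3 + F_2 = 62
...
= [16, 10, 26, 36, 62, 98, 160]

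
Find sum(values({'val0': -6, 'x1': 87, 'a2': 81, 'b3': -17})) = 145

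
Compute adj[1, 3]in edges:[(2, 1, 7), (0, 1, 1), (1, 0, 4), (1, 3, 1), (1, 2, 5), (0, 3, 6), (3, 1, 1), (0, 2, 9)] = 1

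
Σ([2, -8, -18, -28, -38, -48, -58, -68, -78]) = -342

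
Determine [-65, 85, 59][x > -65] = keep x where x > -65: -65✗, 85✓, 59✓
= [85, 59]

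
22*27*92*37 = 2021976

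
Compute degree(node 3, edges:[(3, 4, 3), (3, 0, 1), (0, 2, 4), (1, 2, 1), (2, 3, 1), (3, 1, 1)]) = incident: (3,4), (3,0), (2,3), (3,1)
= 4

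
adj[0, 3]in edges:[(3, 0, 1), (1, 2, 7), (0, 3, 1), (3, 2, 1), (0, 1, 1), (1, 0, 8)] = 1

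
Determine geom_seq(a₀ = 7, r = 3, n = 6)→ [7, 21, 63, 189, 567, 1701]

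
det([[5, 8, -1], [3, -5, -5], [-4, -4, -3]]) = 239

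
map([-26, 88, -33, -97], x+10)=-26+10=-16, 88+10=98, -33+10=-23, -97+10=-87
= [-16, 98, -23, -87]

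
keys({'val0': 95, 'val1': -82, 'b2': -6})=['val0', 'val1', 'b2']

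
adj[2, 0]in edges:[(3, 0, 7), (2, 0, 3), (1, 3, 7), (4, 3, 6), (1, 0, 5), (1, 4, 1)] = 3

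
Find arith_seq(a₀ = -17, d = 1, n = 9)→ a_0 = -17 + 0*1 = -17
a_1 = -17 + 1*1 = -16
a_2 = -17 + 2*1 = -15
...
= [-17, -16, -15, -14, -13, -12, -11, -10, -9]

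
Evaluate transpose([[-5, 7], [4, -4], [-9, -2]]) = [[-5, 4, -9], [7, -4, -2]]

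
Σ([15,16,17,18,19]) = 85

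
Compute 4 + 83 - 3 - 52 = 32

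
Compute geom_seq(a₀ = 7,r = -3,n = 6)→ [7, -21, 63, -189, 567, -1701]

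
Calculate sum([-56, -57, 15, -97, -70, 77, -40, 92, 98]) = -38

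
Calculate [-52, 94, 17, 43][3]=43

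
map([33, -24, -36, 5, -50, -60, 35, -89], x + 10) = [43, -14, -26, 15, -40, -50, 45, -79]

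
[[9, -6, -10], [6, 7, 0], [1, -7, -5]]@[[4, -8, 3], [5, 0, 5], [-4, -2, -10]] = [[46, -52, 97], [59, -48, 53], [-11, 2, 18]]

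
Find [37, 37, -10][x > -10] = keep x where x > -10: 37✓, 37✓, -10✗
= [37, 37]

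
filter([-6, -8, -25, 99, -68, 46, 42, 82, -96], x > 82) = keep x where x > 82: -6✗, -8✗, -25✗, 99✓, -68✗, 46✗, 42✗, 82✗, -96✗
= [99]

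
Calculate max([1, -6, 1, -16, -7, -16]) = 1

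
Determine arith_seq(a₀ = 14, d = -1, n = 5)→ a_0 = 14 + 0*-1 = 14
a_1 = 14 + 1*-1 = 13
a_2 = 14 + 2*-1 = 12
...
= [14, 13, 12, 11, 10]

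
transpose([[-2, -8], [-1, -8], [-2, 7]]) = [[-2, -1, -2], [-8, -8, 7]]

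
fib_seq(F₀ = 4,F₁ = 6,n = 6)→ F_2 = F_1 + F_0 = 10
F_3 = F_2 + F_1 = 16
F_4 = F_3 + F_2 = 26
...
= [4, 6, 10, 16, 26, 42]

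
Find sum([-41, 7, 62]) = 28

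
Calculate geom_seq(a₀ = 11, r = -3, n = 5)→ [11, -33, 99, -297, 891]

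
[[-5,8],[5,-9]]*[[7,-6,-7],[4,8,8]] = [[-3, 94, 99], [-1, -102, -107]]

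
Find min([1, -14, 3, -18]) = -18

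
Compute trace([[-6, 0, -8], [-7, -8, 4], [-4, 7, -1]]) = diagonal: (-6) + (-8) + (-1)
= -15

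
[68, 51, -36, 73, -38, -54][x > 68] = [73]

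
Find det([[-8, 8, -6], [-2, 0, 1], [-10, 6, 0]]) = (1)*(-8)*det([[0, 1], [6, 0]]) + (-1)*(8)*det([[-2, 1], [-10, 0]]) + (1)*(-6)*det([[-2, 0], [-10, 6]])
= 48 + -80 + 72
= 40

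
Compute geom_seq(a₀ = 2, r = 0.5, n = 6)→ [2.0, 1.0, 0.5, 0.25, 0.125, 0.0625]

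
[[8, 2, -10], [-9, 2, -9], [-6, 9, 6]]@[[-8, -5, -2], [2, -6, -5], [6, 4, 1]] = C[0][0] = (8)*(-8) + (2)*(2) + (-10)*(6) = -120
C[0][1] = (8)*(-5) + (2)*(-6) + (-10)*(4) = -92
C[0][2] = (8)*(-2) + (2)*(-5) + (-10)*(1) = -36
C[1][0] = (-9)*(-8) + (2)*(2) + (-9)*(6) = 22
C[1][1] = (-9)*(-5) + (2)*(-6) + (-9)*(4) = -3
C[1][2] = (-9)*(-2) + (2)*(-5) + (-9)*(1) = -1
... (3 more cells)
= [[-120, -92, -36], [22, -3, -1], [102, 0, -27]]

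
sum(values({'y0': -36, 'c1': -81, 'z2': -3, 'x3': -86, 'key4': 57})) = (-36) + (-81) + (-3) + (-86) + 57
= -149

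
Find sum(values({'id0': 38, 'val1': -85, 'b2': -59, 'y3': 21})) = -85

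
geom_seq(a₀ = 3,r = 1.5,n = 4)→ a_0 = 3*1.5^0 = 3.0
a_1 = 3*1.5^1 = 4.5
a_2 = 3*1.5^2 = 6.75
...
= [3.0, 4.5, 6.75, 10.125]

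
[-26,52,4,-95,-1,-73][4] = -1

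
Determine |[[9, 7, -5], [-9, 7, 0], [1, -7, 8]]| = 728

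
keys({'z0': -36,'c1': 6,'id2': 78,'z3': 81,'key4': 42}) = ['z0', 'c1', 'id2', 'z3', 'key4']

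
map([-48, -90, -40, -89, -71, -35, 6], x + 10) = [-38, -80, -30, -79, -61, -25, 16]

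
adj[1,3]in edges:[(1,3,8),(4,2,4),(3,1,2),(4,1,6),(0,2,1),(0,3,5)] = 8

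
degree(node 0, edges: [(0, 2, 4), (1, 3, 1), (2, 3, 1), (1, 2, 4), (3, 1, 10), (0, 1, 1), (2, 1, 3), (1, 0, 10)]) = incident: (0,2), (0,1), (1,0)
= 3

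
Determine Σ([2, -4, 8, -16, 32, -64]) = 2 + -4 + 8 + -16 + 32 + -64
= -42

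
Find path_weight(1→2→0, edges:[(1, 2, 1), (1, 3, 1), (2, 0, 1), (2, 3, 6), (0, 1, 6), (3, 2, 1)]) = 2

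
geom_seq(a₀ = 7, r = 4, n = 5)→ [7, 28, 112, 448, 1792]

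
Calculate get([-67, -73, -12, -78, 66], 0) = -67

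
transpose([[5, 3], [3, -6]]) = [[5, 3], [3, -6]]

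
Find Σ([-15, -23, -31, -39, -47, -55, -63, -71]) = (-15) + (-23) + (-31) + (-39) + (-47) + (-55) + (-63) + (-71)
= -344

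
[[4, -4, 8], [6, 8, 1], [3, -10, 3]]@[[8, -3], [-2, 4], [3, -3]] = C[0][0] = (4)*(8) + (-4)*(-2) + (8)*(3) = 64
C[0][1] = (4)*(-3) + (-4)*(4) + (8)*(-3) = -52
C[1][0] = (6)*(8) + (8)*(-2) + (1)*(3) = 35
C[1][1] = (6)*(-3) + (8)*(4) + (1)*(-3) = 11
C[2][0] = (3)*(8) + (-10)*(-2) + (3)*(3) = 53
C[2][1] = (3)*(-3) + (-10)*(4) + (3)*(-3) = -58
= [[64, -52], [35, 11], [53, -58]]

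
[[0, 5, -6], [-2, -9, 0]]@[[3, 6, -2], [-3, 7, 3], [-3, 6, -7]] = [[3, -1, 57], [21, -75, -23]]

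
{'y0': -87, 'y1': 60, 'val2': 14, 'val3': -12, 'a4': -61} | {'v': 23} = {'y0': -87, 'y1': 60, 'val2': 14, 'val3': -12, 'a4': -61, 'v': 23}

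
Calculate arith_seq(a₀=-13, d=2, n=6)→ a_0 = -13 + 0*2 = -13
a_1 = -13 + 1*2 = -11
a_2 = -13 + 2*2 = -9
...
= [-13, -11, -9, -7, -5, -3]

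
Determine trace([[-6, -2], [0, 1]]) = diagonal: (-6) + 1
= -5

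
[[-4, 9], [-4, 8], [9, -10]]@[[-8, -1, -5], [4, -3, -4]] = [[68, -23, -16], [64, -20, -12], [-112, 21, -5]]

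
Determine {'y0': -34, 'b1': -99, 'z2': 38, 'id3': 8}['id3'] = 8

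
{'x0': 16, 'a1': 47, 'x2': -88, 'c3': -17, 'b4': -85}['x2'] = -88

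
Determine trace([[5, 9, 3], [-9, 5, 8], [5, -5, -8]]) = 2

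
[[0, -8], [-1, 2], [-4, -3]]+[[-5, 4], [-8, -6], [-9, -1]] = [[-5, -4], [-9, -4], [-13, -4]]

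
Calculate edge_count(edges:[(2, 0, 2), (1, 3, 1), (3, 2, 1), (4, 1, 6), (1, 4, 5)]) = 5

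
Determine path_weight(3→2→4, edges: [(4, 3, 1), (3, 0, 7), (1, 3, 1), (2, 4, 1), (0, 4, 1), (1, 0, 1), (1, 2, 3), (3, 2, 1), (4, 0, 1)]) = 2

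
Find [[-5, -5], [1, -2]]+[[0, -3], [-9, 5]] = [[-5, -8], [-8, 3]]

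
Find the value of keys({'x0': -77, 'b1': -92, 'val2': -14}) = ['x0', 'b1', 'val2']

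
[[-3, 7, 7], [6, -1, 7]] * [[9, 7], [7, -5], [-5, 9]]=C[0][0] = (-3)*(9) + (7)*(7) + (7)*(-5) = -13
C[0][1] = (-3)*(7) + (7)*(-5) + (7)*(9) = 7
C[1][0] = (6)*(9) + (-1)*(7) + (7)*(-5) = 12
C[1][1] = (6)*(7) + (-1)*(-5) + (7)*(9) = 110
= [[-13, 7], [12, 110]]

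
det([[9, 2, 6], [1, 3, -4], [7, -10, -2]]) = -652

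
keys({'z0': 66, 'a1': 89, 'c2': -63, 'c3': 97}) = ['z0', 'a1', 'c2', 'c3']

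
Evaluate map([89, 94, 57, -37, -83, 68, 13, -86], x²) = (89)²=7921, (94)²=8836, (57)²=3249, (-37)²=1369, (-83)²=6889, (68)²=4624, (13)²=169, (-86)²=7396
= [7921, 8836, 3249, 1369, 6889, 4624, 169, 7396]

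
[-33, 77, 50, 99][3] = 99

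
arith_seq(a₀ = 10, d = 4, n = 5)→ a_0 = 10 + 0*4 = 10
a_1 = 10 + 1*4 = 14
a_2 = 10 + 2*4 = 18
...
= [10, 14, 18, 22, 26]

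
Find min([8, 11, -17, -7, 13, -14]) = -17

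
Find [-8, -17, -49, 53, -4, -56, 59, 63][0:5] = [-8, -17, -49, 53, -4]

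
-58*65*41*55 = -8501350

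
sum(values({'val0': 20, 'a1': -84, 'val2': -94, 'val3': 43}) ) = -115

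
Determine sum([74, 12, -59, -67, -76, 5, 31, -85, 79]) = 74 + 12 + (-59) + (-67) + (-76) + 5 + 31 + (-85) + 79
= -86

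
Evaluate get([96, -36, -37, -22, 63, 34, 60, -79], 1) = -36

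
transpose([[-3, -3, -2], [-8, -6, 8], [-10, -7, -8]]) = [[-3, -8, -10], [-3, -6, -7], [-2, 8, -8]]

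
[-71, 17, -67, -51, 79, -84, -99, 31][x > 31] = [79]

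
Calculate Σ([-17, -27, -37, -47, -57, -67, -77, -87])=(-17) + (-27) + (-37) + (-47) + (-57) + (-67) + (-77) + (-87)
= -416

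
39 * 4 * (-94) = -14664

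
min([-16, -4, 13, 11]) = -16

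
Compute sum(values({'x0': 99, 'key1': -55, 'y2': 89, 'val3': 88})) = 99 + (-55) + 89 + 88
= 221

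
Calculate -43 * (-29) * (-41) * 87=-4448049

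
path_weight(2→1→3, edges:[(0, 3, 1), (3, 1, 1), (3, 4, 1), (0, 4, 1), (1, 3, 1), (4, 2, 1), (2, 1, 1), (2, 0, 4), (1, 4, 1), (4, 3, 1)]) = 2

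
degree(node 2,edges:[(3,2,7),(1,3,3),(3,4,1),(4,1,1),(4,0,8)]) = 1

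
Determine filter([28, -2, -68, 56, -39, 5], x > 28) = keep x where x > 28: 28✗, -2✗, -68✗, 56✓, -39✗, 5✗
= [56]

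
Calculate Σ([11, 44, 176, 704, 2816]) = 11 + 44 + 176 + 704 + 2816
= 3751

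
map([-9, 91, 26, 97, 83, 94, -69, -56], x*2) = [-18, 182, 52, 194, 166, 188, -138, -112]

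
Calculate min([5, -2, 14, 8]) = -2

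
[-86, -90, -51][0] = -86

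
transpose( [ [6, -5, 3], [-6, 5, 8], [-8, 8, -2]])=[[6, -6, -8], [-5, 5, 8], [3, 8, -2]]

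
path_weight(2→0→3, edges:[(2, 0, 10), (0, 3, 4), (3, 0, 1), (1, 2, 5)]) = 14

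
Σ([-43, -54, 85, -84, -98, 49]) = (-43) + (-54) + 85 + (-84) + (-98) + 49
= -145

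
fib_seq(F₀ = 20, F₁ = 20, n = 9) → F_2 = F_1 + F_0 = 40
F_3 = F_2 + F_1 = 60
F_4 = F_3 + F_2 = 100
...
= [20, 20, 40, 60, 100, 160, 260, 420, 680]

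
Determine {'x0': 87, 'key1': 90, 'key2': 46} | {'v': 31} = {'x0': 87, 'key1': 90, 'key2': 46, 'v': 31}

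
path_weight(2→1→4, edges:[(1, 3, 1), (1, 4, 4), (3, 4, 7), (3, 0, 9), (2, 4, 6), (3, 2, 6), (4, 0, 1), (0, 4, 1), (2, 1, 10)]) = w(2→1)=10 + w(1→4)=4
= 14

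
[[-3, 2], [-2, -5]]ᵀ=[[-3, -2], [2, -5]]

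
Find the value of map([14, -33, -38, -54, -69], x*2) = 14*2=28, -33*2=-66, -38*2=-76, -54*2=-108, -69*2=-138
= [28, -66, -76, -108, -138]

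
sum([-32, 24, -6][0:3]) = -14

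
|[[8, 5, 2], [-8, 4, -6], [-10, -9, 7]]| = (1)*(8)*det([[4, -6], [-9, 7]]) + (-1)*(5)*det([[-8, -6], [-10, 7]]) + (1)*(2)*det([[-8, 4], [-10, -9]])
= -208 + 580 + 224
= 596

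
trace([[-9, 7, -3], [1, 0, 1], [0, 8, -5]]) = diagonal: (-9) + 0 + (-5)
= -14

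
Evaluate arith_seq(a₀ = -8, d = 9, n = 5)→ [-8, 1, 10, 19, 28]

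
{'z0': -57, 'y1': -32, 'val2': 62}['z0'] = -57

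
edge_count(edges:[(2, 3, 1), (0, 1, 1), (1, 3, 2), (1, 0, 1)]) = 4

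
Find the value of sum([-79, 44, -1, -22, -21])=(-79) + 44 + (-1) + (-22) + (-21)
= -79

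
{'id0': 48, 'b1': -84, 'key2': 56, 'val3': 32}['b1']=-84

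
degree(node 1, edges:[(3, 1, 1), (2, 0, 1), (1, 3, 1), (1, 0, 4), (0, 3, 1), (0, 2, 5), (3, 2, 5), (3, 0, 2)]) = incident: (3,1), (1,3), (1,0)
= 3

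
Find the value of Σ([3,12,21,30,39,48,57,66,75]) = 351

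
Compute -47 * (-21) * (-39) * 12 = -461916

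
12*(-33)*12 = -4752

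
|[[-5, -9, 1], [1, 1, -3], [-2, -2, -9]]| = -60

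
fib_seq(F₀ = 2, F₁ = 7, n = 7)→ F_2 = F_1 + F_0 = 9
F_3 = F_2 + F_1 = 16
F_4 = F_3 + F_2 = 25
...
= [2, 7, 9, 16, 25, 41, 66]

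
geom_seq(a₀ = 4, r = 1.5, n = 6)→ [4.0, 6.0, 9.0, 13.5, 20.25, 30.375]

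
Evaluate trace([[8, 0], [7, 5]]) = diagonal: 8 + 5
= 13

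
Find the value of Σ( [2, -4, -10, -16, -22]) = 2 + (-4) + (-10) + (-16) + (-22)
= -50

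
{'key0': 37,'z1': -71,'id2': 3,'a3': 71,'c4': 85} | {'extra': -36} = {'key0': 37, 'z1': -71, 'id2': 3, 'a3': 71, 'c4': 85, 'extra': -36}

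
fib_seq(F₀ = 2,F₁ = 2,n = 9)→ [2, 2, 4, 6, 10, 16, 26, 42, 68]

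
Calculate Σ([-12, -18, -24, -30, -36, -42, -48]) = (-12) + (-18) + (-24) + (-30) + (-36) + (-42) + (-48)
= -210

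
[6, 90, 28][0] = 6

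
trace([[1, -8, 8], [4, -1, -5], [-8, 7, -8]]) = -8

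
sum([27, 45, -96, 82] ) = 27 + 45 + (-96) + 82
= 58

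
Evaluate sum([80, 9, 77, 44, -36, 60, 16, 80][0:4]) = slice → [80, 9, 77, 44]
80 + 9 + 77 + 44
= 210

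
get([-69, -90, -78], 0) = -69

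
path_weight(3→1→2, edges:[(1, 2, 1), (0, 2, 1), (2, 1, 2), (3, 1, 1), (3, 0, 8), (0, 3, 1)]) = w(3→1)=1 + w(1→2)=1
= 2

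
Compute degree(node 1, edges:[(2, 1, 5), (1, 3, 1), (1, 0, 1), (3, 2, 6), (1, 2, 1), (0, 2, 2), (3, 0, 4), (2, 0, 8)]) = incident: (2,1), (1,3), (1,0), (1,2)
= 4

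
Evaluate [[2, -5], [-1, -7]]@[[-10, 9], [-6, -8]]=C[0][0] = (2)*(-10) + (-5)*(-6) = 10
C[0][1] = (2)*(9) + (-5)*(-8) = 58
C[1][0] = (-1)*(-10) + (-7)*(-6) = 52
C[1][1] = (-1)*(9) + (-7)*(-8) = 47
= [[10, 58], [52, 47]]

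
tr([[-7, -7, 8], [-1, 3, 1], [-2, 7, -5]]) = diagonal: (-7) + 3 + (-5)
= -9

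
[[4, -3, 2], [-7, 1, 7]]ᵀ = [[4, -7], [-3, 1], [2, 7]]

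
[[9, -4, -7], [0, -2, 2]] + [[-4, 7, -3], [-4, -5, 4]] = [[5, 3, -10], [-4, -7, 6]]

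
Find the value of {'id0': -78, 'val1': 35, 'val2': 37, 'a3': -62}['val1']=35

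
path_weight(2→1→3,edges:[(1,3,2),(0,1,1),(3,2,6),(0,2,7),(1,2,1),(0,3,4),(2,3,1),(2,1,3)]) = w(2→1)=3 + w(1→3)=2
= 5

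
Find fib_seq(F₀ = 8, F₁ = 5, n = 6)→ F_2 = F_1 + F_0 = 13
F_3 = F_2 + F_1 = 18
F_4 = F_3 + F_2 = 31
...
= [8, 5, 13, 18, 31, 49]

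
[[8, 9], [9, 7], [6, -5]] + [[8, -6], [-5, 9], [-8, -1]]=[[16, 3], [4, 16], [-2, -6]]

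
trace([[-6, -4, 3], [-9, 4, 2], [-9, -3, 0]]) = diagonal: (-6) + 4 + 0
= -2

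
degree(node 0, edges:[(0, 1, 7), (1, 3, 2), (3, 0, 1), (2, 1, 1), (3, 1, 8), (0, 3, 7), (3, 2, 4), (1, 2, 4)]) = incident: (0,1), (3,0), (0,3)
= 3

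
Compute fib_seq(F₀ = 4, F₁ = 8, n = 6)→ F_2 = F_1 + F_0 = 12
F_3 = F_2 + F_1 = 20
F_4 = F_3 + F_2 = 32
...
= [4, 8, 12, 20, 32, 52]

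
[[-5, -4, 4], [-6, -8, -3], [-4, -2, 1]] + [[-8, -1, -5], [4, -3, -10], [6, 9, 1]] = [[-13, -5, -1], [-2, -11, -13], [2, 7, 2]]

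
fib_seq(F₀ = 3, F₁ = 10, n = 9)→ F_2 = F_1 + F_0 = 13
F_3 = F_2 + F_1 = 23
F_4 = F_3 + F_2 = 36
...
= [3, 10, 13, 23, 36, 59, 95, 154, 249]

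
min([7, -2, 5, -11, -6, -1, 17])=-11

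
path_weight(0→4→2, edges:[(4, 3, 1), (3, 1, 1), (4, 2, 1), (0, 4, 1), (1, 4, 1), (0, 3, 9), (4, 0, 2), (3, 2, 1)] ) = 2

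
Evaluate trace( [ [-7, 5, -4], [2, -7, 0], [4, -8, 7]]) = diagonal: (-7) + (-7) + 7
= -7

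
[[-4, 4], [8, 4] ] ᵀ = [[-4, 8], [4, 4]]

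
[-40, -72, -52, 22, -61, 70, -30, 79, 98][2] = -52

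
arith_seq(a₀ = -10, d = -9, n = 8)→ [-10, -19, -28, -37, -46, -55, -64, -73]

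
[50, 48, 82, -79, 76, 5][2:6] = [82, -79, 76, 5]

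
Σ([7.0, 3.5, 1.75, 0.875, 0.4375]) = 7.0 + 3.5 + 1.75 + 0.875 + 0.4375
= 13.5625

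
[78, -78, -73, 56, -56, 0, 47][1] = -78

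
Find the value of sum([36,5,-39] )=2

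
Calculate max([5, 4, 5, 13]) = 13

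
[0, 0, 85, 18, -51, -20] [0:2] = [0, 0]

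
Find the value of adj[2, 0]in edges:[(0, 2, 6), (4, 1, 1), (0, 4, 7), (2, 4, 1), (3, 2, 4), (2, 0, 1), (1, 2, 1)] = 1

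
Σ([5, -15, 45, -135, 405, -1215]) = 5 + -15 + 45 + -135 + 405 + -1215
= -910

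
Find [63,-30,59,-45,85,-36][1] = -30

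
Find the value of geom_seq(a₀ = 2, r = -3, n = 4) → [2, -6, 18, -54]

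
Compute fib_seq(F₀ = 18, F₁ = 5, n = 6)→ [18, 5, 23, 28, 51, 79]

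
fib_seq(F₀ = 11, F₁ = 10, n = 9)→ F_2 = F_1 + F_0 = 21
F_3 = F_2 + F_1 = 31
F_4 = F_3 + F_2 = 52
...
= [11, 10, 21, 31, 52, 83, 135, 218, 353]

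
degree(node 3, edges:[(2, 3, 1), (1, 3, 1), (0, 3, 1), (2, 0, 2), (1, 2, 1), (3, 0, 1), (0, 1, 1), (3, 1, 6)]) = incident: (2,3), (1,3), (0,3), (3,0), (3,1)
= 5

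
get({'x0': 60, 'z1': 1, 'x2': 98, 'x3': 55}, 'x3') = 55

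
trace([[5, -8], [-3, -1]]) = diagonal: 5 + (-1)
= 4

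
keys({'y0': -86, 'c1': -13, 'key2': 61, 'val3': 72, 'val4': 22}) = ['y0', 'c1', 'key2', 'val3', 'val4']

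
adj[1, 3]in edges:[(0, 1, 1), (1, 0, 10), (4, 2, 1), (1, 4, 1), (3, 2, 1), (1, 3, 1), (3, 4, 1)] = 1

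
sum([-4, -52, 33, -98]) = (-4) + (-52) + 33 + (-98)
= -121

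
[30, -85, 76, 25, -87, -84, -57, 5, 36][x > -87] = keep x where x > -87: 30✓, -85✓, 76✓, 25✓, -87✗, -84✓, -57✓, 5✓, 36✓
= [30, -85, 76, 25, -84, -57, 5, 36]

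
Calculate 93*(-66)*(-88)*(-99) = -53474256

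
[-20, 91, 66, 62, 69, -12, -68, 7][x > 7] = [91, 66, 62, 69]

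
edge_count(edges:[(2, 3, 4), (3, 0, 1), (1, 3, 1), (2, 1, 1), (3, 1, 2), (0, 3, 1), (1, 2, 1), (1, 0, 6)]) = 8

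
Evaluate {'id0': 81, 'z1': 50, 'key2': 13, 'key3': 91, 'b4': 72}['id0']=81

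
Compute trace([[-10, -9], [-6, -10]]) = diagonal: (-10) + (-10)
= -20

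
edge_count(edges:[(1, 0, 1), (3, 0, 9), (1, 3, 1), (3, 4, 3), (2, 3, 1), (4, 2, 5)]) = 6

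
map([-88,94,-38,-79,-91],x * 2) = -88*2=-176, 94*2=188, -38*2=-76, -79*2=-158, -91*2=-182
= [-176, 188, -76, -158, -182]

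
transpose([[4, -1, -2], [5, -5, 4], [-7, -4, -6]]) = [[4, 5, -7], [-1, -5, -4], [-2, 4, -6]]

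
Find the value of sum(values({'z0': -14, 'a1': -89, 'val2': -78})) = (-14) + (-89) + (-78)
= -181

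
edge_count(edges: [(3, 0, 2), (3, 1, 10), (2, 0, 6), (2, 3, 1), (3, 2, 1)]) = 5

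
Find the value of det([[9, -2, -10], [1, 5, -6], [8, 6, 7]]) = 1089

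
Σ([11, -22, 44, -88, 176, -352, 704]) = 473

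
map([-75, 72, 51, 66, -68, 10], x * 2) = [-150, 144, 102, 132, -136, 20]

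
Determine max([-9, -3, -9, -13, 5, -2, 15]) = 15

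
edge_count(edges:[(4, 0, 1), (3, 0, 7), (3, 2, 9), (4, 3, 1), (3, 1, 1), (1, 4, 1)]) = 6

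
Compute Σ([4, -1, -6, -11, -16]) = 4 + (-1) + (-6) + (-11) + (-16)
= -30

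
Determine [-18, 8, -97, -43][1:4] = [8, -97, -43]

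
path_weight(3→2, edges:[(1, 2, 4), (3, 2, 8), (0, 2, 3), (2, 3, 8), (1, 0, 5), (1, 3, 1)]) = w(3→2)=8
= 8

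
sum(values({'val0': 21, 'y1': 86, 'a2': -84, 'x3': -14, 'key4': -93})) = 21 + 86 + (-84) + (-14) + (-93)
= -84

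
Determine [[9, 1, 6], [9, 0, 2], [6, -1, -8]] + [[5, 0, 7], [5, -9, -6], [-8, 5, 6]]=[[14, 1, 13], [14, -9, -4], [-2, 4, -2]]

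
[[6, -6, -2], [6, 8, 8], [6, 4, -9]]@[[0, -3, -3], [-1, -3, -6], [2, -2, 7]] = C[0][0] = (6)*(0) + (-6)*(-1) + (-2)*(2) = 2
C[0][1] = (6)*(-3) + (-6)*(-3) + (-2)*(-2) = 4
C[0][2] = (6)*(-3) + (-6)*(-6) + (-2)*(7) = 4
C[1][0] = (6)*(0) + (8)*(-1) + (8)*(2) = 8
C[1][1] = (6)*(-3) + (8)*(-3) + (8)*(-2) = -58
C[1][2] = (6)*(-3) + (8)*(-6) + (8)*(7) = -10
... (3 more cells)
= [[2, 4, 4], [8, -58, -10], [-22, -12, -105]]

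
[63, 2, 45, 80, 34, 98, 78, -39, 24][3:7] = [80, 34, 98, 78]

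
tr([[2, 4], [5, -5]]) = -3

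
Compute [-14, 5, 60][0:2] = [-14, 5]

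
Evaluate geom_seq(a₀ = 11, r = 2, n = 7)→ a_0 = 11*2^0 = 11
a_1 = 11*2^1 = 22
a_2 = 11*2^2 = 44
...
= [11, 22, 44, 88, 176, 352, 704]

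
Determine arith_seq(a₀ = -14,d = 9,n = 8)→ [-14, -5, 4, 13, 22, 31, 40, 49]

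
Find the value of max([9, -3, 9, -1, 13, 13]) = 13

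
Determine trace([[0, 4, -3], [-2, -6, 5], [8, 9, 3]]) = diagonal: 0 + (-6) + 3
= -3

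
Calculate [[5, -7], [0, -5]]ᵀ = [[5, 0], [-7, -5]]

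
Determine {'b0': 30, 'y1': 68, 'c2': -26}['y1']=68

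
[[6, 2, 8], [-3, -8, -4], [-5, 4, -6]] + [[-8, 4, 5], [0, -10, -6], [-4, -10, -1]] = [[-2, 6, 13], [-3, -18, -10], [-9, -6, -7]]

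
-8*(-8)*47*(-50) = -150400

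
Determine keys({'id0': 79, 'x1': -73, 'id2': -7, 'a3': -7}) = ['id0', 'x1', 'id2', 'a3']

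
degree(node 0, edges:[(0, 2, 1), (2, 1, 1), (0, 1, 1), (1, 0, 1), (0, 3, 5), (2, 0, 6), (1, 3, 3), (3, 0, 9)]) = 6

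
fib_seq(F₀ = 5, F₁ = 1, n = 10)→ F_2 = F_1 + F_0 = 6
F_3 = F_2 + F_1 = 7
F_4 = F_3 + F_2 = 13
...
= [5, 1, 6, 7, 13, 20, 33, 53, 86, 139]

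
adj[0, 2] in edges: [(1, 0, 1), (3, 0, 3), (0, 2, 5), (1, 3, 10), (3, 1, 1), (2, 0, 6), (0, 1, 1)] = 5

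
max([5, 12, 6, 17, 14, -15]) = 17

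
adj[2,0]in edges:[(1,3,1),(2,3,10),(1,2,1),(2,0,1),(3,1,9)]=1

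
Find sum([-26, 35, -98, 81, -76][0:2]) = slice → [-26, 35]
(-26) + 35
= 9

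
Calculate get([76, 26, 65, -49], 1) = 26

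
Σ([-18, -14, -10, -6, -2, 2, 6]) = (-18) + (-14) + (-10) + (-6) + (-2) + 2 + 6
= -42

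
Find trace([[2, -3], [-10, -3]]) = diagonal: 2 + (-3)
= -1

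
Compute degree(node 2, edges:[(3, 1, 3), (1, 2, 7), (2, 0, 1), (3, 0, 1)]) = incident: (1,2), (2,0)
= 2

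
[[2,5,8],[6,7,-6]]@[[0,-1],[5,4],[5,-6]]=C[0][0] = (2)*(0) + (5)*(5) + (8)*(5) = 65
C[0][1] = (2)*(-1) + (5)*(4) + (8)*(-6) = -30
C[1][0] = (6)*(0) + (7)*(5) + (-6)*(5) = 5
C[1][1] = (6)*(-1) + (7)*(4) + (-6)*(-6) = 58
= [[65, -30], [5, 58]]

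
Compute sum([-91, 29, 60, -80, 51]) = (-91) + 29 + 60 + (-80) + 51
= -31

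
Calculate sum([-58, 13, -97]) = -142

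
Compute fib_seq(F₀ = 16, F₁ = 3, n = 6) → [16, 3, 19, 22, 41, 63]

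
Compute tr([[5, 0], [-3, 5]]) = diagonal: 5 + 5
= 10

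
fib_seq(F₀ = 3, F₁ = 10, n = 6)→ F_2 = F_1 + F_0 = 13
F_3 = F_2 + F_1 = 23
F_4 = F_3 + F_2 = 36
...
= [3, 10, 13, 23, 36, 59]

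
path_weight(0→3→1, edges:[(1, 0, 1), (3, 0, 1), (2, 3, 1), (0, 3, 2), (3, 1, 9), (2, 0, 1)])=11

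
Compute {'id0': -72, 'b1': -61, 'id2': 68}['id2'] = 68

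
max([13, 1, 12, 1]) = 13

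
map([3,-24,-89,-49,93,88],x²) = (3)²=9, (-24)²=576, (-89)²=7921, (-49)²=2401, (93)²=8649, (88)²=7744
= [9, 576, 7921, 2401, 8649, 7744]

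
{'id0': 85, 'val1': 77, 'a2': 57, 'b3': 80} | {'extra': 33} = {'id0': 85, 'val1': 77, 'a2': 57, 'b3': 80, 'extra': 33}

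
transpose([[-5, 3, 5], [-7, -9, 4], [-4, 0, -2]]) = [[-5, -7, -4], [3, -9, 0], [5, 4, -2]]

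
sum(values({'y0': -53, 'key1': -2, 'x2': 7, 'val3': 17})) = -31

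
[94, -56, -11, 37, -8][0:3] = [94, -56, -11]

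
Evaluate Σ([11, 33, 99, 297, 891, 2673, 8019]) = 11 + 33 + 99 + 297 + 891 + 2673 + 8019
= 12023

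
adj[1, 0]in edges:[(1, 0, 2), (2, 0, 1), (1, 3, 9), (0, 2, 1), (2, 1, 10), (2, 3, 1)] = 2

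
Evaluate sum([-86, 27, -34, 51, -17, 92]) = 33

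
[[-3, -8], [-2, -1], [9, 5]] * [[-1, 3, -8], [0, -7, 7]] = [[3, 47, -32], [2, 1, 9], [-9, -8, -37]]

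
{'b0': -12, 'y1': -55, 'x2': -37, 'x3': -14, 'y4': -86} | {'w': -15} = {'b0': -12, 'y1': -55, 'x2': -37, 'x3': -14, 'y4': -86, 'w': -15}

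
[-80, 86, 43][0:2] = [-80, 86]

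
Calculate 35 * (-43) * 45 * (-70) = 4740750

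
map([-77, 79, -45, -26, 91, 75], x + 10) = [-67, 89, -35, -16, 101, 85]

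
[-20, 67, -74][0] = -20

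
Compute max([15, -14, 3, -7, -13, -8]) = 15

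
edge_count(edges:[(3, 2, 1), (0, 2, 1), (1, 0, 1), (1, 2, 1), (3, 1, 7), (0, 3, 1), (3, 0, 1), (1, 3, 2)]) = 8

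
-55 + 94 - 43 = -4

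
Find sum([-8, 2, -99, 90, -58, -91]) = (-8) + 2 + (-99) + 90 + (-58) + (-91)
= -164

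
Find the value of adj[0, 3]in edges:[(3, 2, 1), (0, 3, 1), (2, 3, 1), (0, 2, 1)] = 1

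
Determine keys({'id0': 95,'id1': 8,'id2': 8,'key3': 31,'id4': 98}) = ['id0', 'id1', 'id2', 'key3', 'id4']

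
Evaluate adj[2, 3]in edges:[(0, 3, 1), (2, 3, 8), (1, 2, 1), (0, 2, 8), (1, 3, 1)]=8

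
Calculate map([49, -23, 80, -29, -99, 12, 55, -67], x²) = (49)²=2401, (-23)²=529, (80)²=6400, (-29)²=841, (-99)²=9801, (12)²=144, (55)²=3025, (-67)²=4489
= [2401, 529, 6400, 841, 9801, 144, 3025, 4489]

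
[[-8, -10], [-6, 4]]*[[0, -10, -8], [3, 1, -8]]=[[-30, 70, 144], [12, 64, 16]]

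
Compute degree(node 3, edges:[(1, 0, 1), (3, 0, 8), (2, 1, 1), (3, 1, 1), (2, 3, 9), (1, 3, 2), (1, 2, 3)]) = incident: (3,0), (3,1), (2,3), (1,3)
= 4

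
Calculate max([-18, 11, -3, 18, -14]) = 18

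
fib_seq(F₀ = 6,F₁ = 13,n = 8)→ [6, 13, 19, 32, 51, 83, 134, 217]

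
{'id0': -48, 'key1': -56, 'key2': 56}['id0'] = -48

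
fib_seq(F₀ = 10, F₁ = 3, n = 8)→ F_2 = F_1 + F_0 = 13
F_3 = F_2 + F_1 = 16
F_4 = F_3 + F_2 = 29
...
= [10, 3, 13, 16, 29, 45, 74, 119]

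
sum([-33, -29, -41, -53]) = -156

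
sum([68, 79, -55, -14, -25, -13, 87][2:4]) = slice → [-55, -14]
(-55) + (-14)
= -69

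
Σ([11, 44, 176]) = 11 + 44 + 176
= 231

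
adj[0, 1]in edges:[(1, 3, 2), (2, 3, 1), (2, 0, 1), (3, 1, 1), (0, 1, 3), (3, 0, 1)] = 3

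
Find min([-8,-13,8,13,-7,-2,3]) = -13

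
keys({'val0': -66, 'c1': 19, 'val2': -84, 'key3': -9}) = ['val0', 'c1', 'val2', 'key3']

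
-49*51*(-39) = 97461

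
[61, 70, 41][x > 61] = keep x where x > 61: 61✗, 70✓, 41✗
= [70]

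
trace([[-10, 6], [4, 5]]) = -5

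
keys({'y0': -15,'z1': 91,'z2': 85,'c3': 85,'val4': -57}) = ['y0', 'z1', 'z2', 'c3', 'val4']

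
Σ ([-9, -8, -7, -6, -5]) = -35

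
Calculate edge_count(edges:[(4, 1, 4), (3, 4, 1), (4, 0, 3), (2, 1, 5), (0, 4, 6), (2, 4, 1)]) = 6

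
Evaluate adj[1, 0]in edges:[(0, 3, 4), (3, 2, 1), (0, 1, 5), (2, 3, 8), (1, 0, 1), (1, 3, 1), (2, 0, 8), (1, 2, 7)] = 1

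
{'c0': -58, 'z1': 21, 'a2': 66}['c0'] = -58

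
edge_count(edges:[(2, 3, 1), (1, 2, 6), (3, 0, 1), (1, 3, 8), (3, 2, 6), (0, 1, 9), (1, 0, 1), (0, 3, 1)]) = 8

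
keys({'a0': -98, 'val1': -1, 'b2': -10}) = ['a0', 'val1', 'b2']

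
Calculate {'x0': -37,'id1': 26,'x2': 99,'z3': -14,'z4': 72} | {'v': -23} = {'x0': -37, 'id1': 26, 'x2': 99, 'z3': -14, 'z4': 72, 'v': -23}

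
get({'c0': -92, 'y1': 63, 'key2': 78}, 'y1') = 63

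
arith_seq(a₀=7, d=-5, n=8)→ a_0 = 7 + 0*-5 = 7
a_1 = 7 + 1*-5 = 2
a_2 = 7 + 2*-5 = -3
...
= [7, 2, -3, -8, -13, -18, -23, -28]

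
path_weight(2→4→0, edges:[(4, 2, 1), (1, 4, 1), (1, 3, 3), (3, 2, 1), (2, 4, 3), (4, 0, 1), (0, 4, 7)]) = 4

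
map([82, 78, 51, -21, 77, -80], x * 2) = [164, 156, 102, -42, 154, -160]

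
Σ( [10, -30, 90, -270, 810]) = 610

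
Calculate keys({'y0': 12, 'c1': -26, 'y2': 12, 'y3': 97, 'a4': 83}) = ['y0', 'c1', 'y2', 'y3', 'a4']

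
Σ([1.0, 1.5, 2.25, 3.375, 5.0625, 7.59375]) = 20.78125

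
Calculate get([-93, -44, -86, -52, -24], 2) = -86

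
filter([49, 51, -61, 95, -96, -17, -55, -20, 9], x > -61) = [49, 51, 95, -17, -55, -20, 9]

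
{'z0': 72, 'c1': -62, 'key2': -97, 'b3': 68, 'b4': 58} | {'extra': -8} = {'z0': 72, 'c1': -62, 'key2': -97, 'b3': 68, 'b4': 58, 'extra': -8}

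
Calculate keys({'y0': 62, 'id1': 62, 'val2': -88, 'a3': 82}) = ['y0', 'id1', 'val2', 'a3']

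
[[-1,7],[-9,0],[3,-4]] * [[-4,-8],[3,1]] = C[0][0] = (-1)*(-4) + (7)*(3) = 25
C[0][1] = (-1)*(-8) + (7)*(1) = 15
C[1][0] = (-9)*(-4) + (0)*(3) = 36
C[1][1] = (-9)*(-8) + (0)*(1) = 72
C[2][0] = (3)*(-4) + (-4)*(3) = -24
C[2][1] = (3)*(-8) + (-4)*(1) = -28
= [[25, 15], [36, 72], [-24, -28]]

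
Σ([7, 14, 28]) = 49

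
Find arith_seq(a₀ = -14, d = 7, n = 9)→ [-14, -7, 0, 7, 14, 21, 28, 35, 42]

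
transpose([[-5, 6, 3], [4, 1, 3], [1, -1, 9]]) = [[-5, 4, 1], [6, 1, -1], [3, 3, 9]]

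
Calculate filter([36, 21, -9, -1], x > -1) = keep x where x > -1: 36✓, 21✓, -9✗, -1✗
= [36, 21]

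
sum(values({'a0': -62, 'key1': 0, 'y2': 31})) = (-62) + 0 + 31
= -31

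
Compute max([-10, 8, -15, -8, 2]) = 8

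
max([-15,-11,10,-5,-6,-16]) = 10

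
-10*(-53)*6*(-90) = -286200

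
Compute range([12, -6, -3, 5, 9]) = 18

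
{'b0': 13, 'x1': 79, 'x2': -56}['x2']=-56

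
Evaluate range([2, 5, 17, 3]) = 15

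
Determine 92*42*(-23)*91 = -8087352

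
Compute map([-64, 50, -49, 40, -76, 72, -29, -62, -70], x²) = [4096, 2500, 2401, 1600, 5776, 5184, 841, 3844, 4900]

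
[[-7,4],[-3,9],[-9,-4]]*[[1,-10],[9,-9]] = C[0][0] = (-7)*(1) + (4)*(9) = 29
C[0][1] = (-7)*(-10) + (4)*(-9) = 34
C[1][0] = (-3)*(1) + (9)*(9) = 78
C[1][1] = (-3)*(-10) + (9)*(-9) = -51
C[2][0] = (-9)*(1) + (-4)*(9) = -45
C[2][1] = (-9)*(-10) + (-4)*(-9) = 126
= [[29, 34], [78, -51], [-45, 126]]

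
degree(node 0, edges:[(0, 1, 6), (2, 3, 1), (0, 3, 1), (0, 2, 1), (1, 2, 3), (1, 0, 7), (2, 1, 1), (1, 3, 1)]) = 4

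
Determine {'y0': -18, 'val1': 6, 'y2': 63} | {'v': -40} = {'y0': -18, 'val1': 6, 'y2': 63, 'v': -40}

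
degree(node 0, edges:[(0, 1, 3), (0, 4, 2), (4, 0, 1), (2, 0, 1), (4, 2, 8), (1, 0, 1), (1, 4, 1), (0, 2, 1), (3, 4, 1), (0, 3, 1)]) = 7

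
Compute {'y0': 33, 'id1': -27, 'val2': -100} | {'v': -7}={'y0': 33, 'id1': -27, 'val2': -100, 'v': -7}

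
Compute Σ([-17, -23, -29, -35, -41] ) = -145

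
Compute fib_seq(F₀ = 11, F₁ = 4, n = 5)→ [11, 4, 15, 19, 34]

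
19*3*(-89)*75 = -380475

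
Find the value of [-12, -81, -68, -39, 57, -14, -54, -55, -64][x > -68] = [-12, -39, 57, -14, -54, -55, -64]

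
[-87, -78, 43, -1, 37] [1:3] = [-78, 43]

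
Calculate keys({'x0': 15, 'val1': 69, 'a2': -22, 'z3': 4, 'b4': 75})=['x0', 'val1', 'a2', 'z3', 'b4']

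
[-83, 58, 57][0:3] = [-83, 58, 57]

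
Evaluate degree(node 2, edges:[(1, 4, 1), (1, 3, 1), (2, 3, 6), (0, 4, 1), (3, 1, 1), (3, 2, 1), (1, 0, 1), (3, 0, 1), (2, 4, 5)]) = incident: (2,3), (3,2), (2,4)
= 3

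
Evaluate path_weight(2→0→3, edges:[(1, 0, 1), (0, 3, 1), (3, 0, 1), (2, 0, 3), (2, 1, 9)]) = 4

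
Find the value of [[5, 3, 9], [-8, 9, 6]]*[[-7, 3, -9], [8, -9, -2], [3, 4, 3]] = C[0][0] = (5)*(-7) + (3)*(8) + (9)*(3) = 16
C[0][1] = (5)*(3) + (3)*(-9) + (9)*(4) = 24
C[0][2] = (5)*(-9) + (3)*(-2) + (9)*(3) = -24
C[1][0] = (-8)*(-7) + (9)*(8) + (6)*(3) = 146
C[1][1] = (-8)*(3) + (9)*(-9) + (6)*(4) = -81
C[1][2] = (-8)*(-9) + (9)*(-2) + (6)*(3) = 72
= [[16, 24, -24], [146, -81, 72]]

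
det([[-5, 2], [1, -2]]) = (-5)*(-2) - (2)*(1)
= 8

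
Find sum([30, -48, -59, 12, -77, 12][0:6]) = slice → [30, -48, -59, 12, -77, 12]
30 + (-48) + (-59) + 12 + (-77) + 12
= -130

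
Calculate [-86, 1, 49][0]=-86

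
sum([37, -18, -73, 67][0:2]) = slice → [37, -18]
37 + (-18)
= 19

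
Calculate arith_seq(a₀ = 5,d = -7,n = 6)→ [5, -2, -9, -16, -23, -30]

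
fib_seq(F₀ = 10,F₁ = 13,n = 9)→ F_2 = F_1 + F_0 = 23
F_3 = F_2 + F_1 = 36
F_4 = F_3 + F_2 = 59
...
= [10, 13, 23, 36, 59, 95, 154, 249, 403]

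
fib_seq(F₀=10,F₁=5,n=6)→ F_2 = F_1 + F_0 = 15
F_3 = F_2 + F_1 = 20
F_4 = F_3 + F_2 = 35
...
= [10, 5, 15, 20, 35, 55]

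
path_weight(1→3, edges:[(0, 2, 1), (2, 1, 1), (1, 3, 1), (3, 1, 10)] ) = 1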